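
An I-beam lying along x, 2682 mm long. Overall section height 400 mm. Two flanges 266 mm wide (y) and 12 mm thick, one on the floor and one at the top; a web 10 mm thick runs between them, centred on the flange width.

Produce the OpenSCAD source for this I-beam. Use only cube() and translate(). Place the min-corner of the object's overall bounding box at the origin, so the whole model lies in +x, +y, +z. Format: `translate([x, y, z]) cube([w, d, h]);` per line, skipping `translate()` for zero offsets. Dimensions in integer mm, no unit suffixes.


cube([2682, 266, 12]);
translate([0, 128, 12]) cube([2682, 10, 376]);
translate([0, 0, 388]) cube([2682, 266, 12]);


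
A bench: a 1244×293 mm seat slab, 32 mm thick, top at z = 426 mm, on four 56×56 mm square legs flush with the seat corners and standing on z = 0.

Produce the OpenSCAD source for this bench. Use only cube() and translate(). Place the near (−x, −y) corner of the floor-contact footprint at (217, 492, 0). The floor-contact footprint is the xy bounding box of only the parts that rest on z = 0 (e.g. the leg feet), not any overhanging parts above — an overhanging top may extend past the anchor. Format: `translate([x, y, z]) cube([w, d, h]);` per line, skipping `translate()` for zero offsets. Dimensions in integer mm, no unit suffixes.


translate([217, 492, 394]) cube([1244, 293, 32]);
translate([217, 492, 0]) cube([56, 56, 394]);
translate([217, 729, 0]) cube([56, 56, 394]);
translate([1405, 492, 0]) cube([56, 56, 394]);
translate([1405, 729, 0]) cube([56, 56, 394]);


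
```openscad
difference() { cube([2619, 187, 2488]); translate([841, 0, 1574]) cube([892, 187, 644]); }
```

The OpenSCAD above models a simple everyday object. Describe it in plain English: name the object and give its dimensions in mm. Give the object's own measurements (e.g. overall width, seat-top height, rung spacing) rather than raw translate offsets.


A wall 2619 mm long (x), 187 mm thick (y), 2488 mm tall, with a rectangular window opening cut through it. The opening is 892 mm wide and 644 mm tall; its sill is at z = 1574 mm and its near (−x) edge is 841 mm from the wall's −x end. The opening passes through the full wall thickness.


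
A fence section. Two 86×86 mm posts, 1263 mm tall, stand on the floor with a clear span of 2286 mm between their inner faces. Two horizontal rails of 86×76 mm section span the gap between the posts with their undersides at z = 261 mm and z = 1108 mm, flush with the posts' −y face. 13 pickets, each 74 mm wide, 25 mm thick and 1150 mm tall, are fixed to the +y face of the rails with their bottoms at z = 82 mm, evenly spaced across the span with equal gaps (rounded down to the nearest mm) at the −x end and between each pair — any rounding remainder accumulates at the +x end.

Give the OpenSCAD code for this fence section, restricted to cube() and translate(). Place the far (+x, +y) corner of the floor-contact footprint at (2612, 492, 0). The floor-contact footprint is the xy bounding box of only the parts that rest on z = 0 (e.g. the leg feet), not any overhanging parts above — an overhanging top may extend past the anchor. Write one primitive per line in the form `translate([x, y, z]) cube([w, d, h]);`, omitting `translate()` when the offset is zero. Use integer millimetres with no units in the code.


translate([154, 406, 0]) cube([86, 86, 1263]);
translate([2526, 406, 0]) cube([86, 86, 1263]);
translate([240, 406, 261]) cube([2286, 86, 76]);
translate([240, 406, 1108]) cube([2286, 86, 76]);
translate([334, 492, 82]) cube([74, 25, 1150]);
translate([502, 492, 82]) cube([74, 25, 1150]);
translate([670, 492, 82]) cube([74, 25, 1150]);
translate([838, 492, 82]) cube([74, 25, 1150]);
translate([1006, 492, 82]) cube([74, 25, 1150]);
translate([1174, 492, 82]) cube([74, 25, 1150]);
translate([1342, 492, 82]) cube([74, 25, 1150]);
translate([1510, 492, 82]) cube([74, 25, 1150]);
translate([1678, 492, 82]) cube([74, 25, 1150]);
translate([1846, 492, 82]) cube([74, 25, 1150]);
translate([2014, 492, 82]) cube([74, 25, 1150]);
translate([2182, 492, 82]) cube([74, 25, 1150]);
translate([2350, 492, 82]) cube([74, 25, 1150]);


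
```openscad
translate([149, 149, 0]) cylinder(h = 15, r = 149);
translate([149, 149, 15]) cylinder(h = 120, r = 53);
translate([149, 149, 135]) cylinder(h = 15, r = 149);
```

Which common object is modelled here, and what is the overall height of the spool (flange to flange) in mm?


A spool. The overall height is 150 mm.

Three coaxial cylinders, large–small–large — a spool. Two 15 mm flanges and a 120 mm core give 15 + 120 + 15 = 150 mm.


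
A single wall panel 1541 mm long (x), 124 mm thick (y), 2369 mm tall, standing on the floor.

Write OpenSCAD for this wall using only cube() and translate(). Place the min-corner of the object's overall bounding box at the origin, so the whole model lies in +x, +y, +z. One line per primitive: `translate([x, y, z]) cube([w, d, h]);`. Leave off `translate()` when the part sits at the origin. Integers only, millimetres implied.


cube([1541, 124, 2369]);


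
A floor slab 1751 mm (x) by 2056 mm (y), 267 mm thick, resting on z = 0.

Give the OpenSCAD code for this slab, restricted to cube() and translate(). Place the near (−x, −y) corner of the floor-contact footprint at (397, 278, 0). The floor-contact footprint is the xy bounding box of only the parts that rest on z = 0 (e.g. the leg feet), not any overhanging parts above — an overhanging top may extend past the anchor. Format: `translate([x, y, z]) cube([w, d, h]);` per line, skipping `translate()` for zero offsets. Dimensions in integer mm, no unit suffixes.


translate([397, 278, 0]) cube([1751, 2056, 267]);


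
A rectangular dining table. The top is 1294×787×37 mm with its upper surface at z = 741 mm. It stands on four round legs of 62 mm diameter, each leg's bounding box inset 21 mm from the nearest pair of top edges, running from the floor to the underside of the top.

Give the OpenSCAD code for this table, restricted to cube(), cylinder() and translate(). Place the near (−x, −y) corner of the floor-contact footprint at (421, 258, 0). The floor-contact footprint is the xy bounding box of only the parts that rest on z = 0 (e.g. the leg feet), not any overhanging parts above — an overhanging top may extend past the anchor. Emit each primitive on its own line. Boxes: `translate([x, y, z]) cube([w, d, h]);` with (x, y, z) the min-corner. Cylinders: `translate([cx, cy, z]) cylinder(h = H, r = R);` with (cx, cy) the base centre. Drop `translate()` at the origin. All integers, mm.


// leg_h = 741 - 37 = 704
translate([400, 237, 704]) cube([1294, 787, 37]);
translate([452, 289, 0]) cylinder(h = 704, r = 31);
translate([1642, 289, 0]) cylinder(h = 704, r = 31);
translate([452, 972, 0]) cylinder(h = 704, r = 31);
translate([1642, 972, 0]) cylinder(h = 704, r = 31);


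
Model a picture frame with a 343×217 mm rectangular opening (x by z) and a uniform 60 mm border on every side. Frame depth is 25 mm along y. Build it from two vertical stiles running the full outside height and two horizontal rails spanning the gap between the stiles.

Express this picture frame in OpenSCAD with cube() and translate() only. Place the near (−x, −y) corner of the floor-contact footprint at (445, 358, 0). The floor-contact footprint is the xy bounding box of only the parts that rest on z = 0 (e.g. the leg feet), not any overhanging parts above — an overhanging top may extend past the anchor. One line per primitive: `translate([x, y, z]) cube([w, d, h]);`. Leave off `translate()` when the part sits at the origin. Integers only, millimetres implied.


translate([445, 358, 0]) cube([60, 25, 337]);
translate([848, 358, 0]) cube([60, 25, 337]);
translate([505, 358, 0]) cube([343, 25, 60]);
translate([505, 358, 277]) cube([343, 25, 60]);


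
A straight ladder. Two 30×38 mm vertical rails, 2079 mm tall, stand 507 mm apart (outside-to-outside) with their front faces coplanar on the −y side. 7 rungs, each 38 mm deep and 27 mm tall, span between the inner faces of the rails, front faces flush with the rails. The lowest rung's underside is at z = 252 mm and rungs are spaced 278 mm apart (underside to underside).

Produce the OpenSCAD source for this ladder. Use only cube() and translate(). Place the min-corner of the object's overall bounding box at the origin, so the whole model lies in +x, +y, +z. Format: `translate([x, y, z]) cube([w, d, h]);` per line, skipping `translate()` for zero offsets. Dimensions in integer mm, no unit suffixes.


cube([30, 38, 2079]);
translate([477, 0, 0]) cube([30, 38, 2079]);
translate([30, 0, 252]) cube([447, 38, 27]);
translate([30, 0, 530]) cube([447, 38, 27]);
translate([30, 0, 808]) cube([447, 38, 27]);
translate([30, 0, 1086]) cube([447, 38, 27]);
translate([30, 0, 1364]) cube([447, 38, 27]);
translate([30, 0, 1642]) cube([447, 38, 27]);
translate([30, 0, 1920]) cube([447, 38, 27]);


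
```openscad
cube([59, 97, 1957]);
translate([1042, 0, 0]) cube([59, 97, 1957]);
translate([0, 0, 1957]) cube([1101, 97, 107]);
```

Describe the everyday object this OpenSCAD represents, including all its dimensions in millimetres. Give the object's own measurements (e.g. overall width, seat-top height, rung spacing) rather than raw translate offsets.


A door frame. The clear opening is 983 mm wide and 1957 mm high. Two 59 mm wide jambs, 97 mm deep, stand either side of the opening from the floor to the top of the opening. A 107 mm thick head sits across the top of both jambs, spanning the full outside width of the frame.


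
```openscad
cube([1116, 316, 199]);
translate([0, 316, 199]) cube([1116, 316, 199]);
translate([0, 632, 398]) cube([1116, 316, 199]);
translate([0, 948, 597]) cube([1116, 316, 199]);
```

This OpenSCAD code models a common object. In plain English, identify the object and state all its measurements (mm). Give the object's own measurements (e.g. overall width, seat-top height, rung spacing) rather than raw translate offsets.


A straight staircase of 4 solid steps. Each step is 1116 mm wide (x), 316 mm deep (y, the going) and 199 mm tall (the rise). The first step rests on the floor; each subsequent step sits one going further in +y and one rise higher in +z, directly behind and above the previous step with no overlap.


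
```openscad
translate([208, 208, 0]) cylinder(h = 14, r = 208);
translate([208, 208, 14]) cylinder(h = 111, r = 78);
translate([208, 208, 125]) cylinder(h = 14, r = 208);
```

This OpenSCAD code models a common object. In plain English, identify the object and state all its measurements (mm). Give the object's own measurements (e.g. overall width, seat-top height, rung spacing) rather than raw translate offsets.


A spool: two coaxial disc flanges of radius 208 mm and thickness 14 mm, joined by a core cylinder of radius 78 mm and height 111 mm. The lower flange rests on z = 0 and the three cylinders share a vertical axis.


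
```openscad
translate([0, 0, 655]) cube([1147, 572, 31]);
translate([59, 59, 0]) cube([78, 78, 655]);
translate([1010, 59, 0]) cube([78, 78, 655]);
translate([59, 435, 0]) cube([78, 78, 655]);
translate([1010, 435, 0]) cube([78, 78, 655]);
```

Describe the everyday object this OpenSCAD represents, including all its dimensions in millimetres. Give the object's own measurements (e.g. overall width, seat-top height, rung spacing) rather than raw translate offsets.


A table: top 1147 mm (x) × 572 mm (y), 31 mm thick, upper face at z = 686 mm, on four 78×78 mm square legs, each inset 59 mm from the nearest pair of top edges from z = 0 to the bottom of the top.


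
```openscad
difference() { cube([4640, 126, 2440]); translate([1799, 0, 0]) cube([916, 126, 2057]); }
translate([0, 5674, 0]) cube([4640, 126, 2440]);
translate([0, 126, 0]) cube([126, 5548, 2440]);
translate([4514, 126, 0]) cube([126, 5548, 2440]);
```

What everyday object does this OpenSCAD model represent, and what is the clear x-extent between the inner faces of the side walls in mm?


A single room. The interior width is 4388 mm.

Four walls enclosing a rectangle with a door in the front wall — a room. Outside width 4640 minus two 126 mm walls gives 4388 mm.


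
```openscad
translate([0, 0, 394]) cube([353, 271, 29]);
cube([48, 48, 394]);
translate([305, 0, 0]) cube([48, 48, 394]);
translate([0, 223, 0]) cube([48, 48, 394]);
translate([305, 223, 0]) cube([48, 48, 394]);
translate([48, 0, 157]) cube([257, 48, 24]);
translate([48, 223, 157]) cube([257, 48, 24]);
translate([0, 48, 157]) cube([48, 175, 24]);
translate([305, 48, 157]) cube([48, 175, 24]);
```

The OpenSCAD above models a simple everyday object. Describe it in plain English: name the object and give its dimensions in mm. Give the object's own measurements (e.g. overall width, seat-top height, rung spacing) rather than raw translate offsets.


A simple wooden stool: a rectangular seat 353 mm (x) by 271 mm (y), 29 mm thick, top face at z = 423 mm, on four square legs, each 48×48 mm in cross-section. The legs rest on z = 0, each flush with a corner of the seat. Four stretchers, 48 mm wide and 24 mm tall, connect adjacent legs with their undersides at z = 157 mm, each running between the inner faces of the legs it joins and aligned with the legs' outer faces on the other axis.


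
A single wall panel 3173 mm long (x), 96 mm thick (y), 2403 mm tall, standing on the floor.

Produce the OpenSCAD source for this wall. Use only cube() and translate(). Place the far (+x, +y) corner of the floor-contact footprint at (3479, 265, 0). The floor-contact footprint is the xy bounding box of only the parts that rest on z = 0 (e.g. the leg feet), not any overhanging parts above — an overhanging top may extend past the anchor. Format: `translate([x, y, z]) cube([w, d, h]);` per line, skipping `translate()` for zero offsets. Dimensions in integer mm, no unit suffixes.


translate([306, 169, 0]) cube([3173, 96, 2403]);


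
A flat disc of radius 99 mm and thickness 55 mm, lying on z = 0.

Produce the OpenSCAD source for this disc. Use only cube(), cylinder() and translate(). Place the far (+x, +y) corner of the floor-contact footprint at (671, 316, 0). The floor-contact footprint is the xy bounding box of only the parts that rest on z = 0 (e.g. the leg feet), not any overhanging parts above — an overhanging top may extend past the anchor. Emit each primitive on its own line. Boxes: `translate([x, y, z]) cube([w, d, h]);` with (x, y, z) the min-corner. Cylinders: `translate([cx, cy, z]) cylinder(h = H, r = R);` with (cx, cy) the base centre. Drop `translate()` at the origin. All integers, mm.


translate([572, 217, 0]) cylinder(h = 55, r = 99);


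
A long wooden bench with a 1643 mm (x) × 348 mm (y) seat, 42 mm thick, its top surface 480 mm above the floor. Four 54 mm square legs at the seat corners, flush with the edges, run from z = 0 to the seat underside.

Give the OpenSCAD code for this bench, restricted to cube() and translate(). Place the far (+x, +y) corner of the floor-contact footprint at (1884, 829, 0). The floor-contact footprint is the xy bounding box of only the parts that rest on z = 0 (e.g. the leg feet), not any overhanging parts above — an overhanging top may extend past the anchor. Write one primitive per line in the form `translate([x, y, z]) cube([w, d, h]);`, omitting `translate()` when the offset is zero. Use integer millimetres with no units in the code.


translate([241, 481, 438]) cube([1643, 348, 42]);
translate([241, 481, 0]) cube([54, 54, 438]);
translate([241, 775, 0]) cube([54, 54, 438]);
translate([1830, 481, 0]) cube([54, 54, 438]);
translate([1830, 775, 0]) cube([54, 54, 438]);


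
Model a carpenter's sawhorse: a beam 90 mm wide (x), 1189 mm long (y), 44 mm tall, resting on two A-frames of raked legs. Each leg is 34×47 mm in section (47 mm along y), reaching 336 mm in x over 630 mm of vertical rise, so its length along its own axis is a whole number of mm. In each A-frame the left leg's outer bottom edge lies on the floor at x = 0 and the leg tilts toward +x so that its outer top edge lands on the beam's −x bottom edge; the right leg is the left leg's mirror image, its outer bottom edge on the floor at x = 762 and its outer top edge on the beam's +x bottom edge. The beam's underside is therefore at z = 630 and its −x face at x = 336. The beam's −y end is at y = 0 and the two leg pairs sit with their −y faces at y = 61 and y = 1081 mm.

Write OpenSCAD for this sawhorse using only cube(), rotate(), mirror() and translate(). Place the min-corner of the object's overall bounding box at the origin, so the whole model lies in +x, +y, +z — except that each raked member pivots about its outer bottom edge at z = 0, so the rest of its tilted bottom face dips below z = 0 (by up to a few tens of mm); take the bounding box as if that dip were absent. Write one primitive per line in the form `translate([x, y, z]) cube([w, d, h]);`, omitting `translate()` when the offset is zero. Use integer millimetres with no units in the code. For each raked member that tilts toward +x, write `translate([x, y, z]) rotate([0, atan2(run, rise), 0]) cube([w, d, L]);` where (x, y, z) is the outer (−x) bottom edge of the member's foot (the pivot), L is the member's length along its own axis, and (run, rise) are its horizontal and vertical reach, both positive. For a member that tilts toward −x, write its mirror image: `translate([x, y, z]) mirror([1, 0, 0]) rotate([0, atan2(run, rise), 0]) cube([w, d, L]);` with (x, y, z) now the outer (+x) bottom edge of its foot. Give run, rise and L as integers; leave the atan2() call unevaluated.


translate([336, 0, 630]) cube([90, 1189, 44]);
translate([0, 61, 0]) rotate([0, atan2(336, 630), 0]) cube([34, 47, 714]);
translate([762, 61, 0]) mirror([1, 0, 0]) rotate([0, atan2(336, 630), 0]) cube([34, 47, 714]);
translate([0, 1081, 0]) rotate([0, atan2(336, 630), 0]) cube([34, 47, 714]);
translate([762, 1081, 0]) mirror([1, 0, 0]) rotate([0, atan2(336, 630), 0]) cube([34, 47, 714]);


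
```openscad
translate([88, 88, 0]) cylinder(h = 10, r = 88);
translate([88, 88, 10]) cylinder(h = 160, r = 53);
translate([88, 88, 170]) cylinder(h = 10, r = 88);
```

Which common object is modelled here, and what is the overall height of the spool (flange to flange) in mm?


A spool. The overall height is 180 mm.

Three coaxial cylinders, large–small–large — a spool. Two 10 mm flanges and a 160 mm core give 10 + 160 + 10 = 180 mm.


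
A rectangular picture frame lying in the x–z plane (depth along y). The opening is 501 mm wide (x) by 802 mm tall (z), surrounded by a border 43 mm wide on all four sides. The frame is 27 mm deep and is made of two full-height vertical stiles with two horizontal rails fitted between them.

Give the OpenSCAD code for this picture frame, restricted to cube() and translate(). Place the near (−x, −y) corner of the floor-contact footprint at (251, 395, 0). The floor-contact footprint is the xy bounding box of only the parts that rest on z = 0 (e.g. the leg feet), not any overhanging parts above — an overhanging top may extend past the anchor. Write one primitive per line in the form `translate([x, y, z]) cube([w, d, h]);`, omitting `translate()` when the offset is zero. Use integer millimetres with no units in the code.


translate([251, 395, 0]) cube([43, 27, 888]);
translate([795, 395, 0]) cube([43, 27, 888]);
translate([294, 395, 0]) cube([501, 27, 43]);
translate([294, 395, 845]) cube([501, 27, 43]);


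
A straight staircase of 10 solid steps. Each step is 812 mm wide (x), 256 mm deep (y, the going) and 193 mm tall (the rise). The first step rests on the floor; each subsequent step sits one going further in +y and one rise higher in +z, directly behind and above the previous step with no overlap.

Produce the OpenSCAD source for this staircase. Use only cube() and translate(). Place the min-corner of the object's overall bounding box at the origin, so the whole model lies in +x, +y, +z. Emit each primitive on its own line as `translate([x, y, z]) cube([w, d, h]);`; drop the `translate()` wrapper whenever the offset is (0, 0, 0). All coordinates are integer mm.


cube([812, 256, 193]);
translate([0, 256, 193]) cube([812, 256, 193]);
translate([0, 512, 386]) cube([812, 256, 193]);
translate([0, 768, 579]) cube([812, 256, 193]);
translate([0, 1024, 772]) cube([812, 256, 193]);
translate([0, 1280, 965]) cube([812, 256, 193]);
translate([0, 1536, 1158]) cube([812, 256, 193]);
translate([0, 1792, 1351]) cube([812, 256, 193]);
translate([0, 2048, 1544]) cube([812, 256, 193]);
translate([0, 2304, 1737]) cube([812, 256, 193]);


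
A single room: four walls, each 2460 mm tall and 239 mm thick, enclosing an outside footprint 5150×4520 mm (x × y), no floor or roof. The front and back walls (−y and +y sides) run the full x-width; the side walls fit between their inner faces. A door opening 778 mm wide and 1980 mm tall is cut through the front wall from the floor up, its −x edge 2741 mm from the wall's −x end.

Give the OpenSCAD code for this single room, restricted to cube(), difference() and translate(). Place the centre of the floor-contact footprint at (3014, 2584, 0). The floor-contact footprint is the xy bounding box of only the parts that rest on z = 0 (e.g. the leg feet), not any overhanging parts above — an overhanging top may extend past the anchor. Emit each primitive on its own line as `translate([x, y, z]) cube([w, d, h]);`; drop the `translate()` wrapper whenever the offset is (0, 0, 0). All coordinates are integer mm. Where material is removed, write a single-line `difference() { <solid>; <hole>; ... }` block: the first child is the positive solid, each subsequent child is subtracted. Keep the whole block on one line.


difference() { translate([439, 324, 0]) cube([5150, 239, 2460]); translate([3180, 324, 0]) cube([778, 239, 1980]); }
translate([439, 4605, 0]) cube([5150, 239, 2460]);
translate([439, 563, 0]) cube([239, 4042, 2460]);
translate([5350, 563, 0]) cube([239, 4042, 2460]);


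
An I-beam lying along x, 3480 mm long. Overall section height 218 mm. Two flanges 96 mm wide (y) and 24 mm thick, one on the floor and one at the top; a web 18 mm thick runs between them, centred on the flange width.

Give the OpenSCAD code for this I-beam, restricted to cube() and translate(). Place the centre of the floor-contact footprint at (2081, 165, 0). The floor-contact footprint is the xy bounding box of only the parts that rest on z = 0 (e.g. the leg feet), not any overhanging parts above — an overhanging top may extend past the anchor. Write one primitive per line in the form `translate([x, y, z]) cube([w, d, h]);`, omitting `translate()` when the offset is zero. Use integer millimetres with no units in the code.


translate([341, 117, 0]) cube([3480, 96, 24]);
translate([341, 156, 24]) cube([3480, 18, 170]);
translate([341, 117, 194]) cube([3480, 96, 24]);


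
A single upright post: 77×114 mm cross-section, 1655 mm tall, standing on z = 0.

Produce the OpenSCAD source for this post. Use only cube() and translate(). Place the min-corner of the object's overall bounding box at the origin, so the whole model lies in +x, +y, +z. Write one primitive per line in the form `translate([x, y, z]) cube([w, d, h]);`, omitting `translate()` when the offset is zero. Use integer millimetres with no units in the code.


cube([77, 114, 1655]);


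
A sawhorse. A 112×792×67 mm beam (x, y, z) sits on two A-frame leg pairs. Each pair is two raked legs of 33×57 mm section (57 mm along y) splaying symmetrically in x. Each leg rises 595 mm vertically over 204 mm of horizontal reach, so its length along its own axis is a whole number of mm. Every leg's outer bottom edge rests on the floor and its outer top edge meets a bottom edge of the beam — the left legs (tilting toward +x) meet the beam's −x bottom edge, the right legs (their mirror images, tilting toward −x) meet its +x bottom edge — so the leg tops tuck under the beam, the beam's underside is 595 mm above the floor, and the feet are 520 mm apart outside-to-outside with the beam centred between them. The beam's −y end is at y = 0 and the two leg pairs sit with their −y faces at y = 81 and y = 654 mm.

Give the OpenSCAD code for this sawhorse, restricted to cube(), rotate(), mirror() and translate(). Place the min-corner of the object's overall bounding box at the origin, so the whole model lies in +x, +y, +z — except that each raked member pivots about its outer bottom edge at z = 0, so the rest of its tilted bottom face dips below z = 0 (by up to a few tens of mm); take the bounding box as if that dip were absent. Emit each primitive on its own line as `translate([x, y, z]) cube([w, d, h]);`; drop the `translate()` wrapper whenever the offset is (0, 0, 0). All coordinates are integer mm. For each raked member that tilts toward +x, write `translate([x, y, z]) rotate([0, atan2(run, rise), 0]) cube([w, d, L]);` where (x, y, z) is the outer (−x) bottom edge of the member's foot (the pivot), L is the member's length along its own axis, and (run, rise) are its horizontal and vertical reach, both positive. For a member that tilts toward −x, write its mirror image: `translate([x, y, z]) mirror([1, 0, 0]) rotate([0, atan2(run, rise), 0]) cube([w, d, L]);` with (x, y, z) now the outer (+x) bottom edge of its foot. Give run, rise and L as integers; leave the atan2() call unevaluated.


translate([204, 0, 595]) cube([112, 792, 67]);
translate([0, 81, 0]) rotate([0, atan2(204, 595), 0]) cube([33, 57, 629]);
translate([520, 81, 0]) mirror([1, 0, 0]) rotate([0, atan2(204, 595), 0]) cube([33, 57, 629]);
translate([0, 654, 0]) rotate([0, atan2(204, 595), 0]) cube([33, 57, 629]);
translate([520, 654, 0]) mirror([1, 0, 0]) rotate([0, atan2(204, 595), 0]) cube([33, 57, 629]);


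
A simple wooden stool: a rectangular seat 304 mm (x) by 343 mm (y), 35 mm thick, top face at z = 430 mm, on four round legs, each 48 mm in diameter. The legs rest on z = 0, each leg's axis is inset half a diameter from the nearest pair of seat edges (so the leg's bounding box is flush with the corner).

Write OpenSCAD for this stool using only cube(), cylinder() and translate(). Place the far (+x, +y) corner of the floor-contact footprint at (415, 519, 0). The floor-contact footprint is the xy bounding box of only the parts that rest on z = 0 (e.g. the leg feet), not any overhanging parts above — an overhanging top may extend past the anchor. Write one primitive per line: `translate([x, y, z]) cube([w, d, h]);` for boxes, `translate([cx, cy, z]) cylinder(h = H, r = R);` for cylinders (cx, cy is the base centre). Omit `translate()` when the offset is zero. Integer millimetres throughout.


translate([111, 176, 395]) cube([304, 343, 35]);
translate([135, 200, 0]) cylinder(h = 395, r = 24);
translate([391, 200, 0]) cylinder(h = 395, r = 24);
translate([135, 495, 0]) cylinder(h = 395, r = 24);
translate([391, 495, 0]) cylinder(h = 395, r = 24);


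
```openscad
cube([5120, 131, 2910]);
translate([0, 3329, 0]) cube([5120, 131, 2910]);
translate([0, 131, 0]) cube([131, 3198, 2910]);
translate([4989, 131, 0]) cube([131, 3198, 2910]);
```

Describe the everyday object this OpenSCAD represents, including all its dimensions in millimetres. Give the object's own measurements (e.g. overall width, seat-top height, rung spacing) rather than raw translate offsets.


The wall frame of a small rectangular building: four walls, each 2910 mm tall and 131 mm thick, enclosing a footprint 5120 mm (x) by 3460 mm (y) outside-to-outside, with no floor or roof. The front and back walls (the −y and +y sides) span the full width; the two side walls fit between them.


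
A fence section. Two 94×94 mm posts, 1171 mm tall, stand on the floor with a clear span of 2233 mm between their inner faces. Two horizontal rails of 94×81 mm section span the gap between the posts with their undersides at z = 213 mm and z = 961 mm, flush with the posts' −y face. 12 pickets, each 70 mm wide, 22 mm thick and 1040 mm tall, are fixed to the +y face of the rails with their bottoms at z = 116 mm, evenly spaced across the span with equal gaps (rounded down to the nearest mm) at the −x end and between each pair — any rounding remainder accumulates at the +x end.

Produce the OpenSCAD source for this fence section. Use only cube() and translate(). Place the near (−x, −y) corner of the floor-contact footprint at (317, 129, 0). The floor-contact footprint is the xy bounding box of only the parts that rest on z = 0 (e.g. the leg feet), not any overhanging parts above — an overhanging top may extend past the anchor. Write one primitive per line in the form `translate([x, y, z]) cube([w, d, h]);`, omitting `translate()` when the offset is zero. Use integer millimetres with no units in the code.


translate([317, 129, 0]) cube([94, 94, 1171]);
translate([2644, 129, 0]) cube([94, 94, 1171]);
translate([411, 129, 213]) cube([2233, 94, 81]);
translate([411, 129, 961]) cube([2233, 94, 81]);
translate([518, 223, 116]) cube([70, 22, 1040]);
translate([695, 223, 116]) cube([70, 22, 1040]);
translate([872, 223, 116]) cube([70, 22, 1040]);
translate([1049, 223, 116]) cube([70, 22, 1040]);
translate([1226, 223, 116]) cube([70, 22, 1040]);
translate([1403, 223, 116]) cube([70, 22, 1040]);
translate([1580, 223, 116]) cube([70, 22, 1040]);
translate([1757, 223, 116]) cube([70, 22, 1040]);
translate([1934, 223, 116]) cube([70, 22, 1040]);
translate([2111, 223, 116]) cube([70, 22, 1040]);
translate([2288, 223, 116]) cube([70, 22, 1040]);
translate([2465, 223, 116]) cube([70, 22, 1040]);


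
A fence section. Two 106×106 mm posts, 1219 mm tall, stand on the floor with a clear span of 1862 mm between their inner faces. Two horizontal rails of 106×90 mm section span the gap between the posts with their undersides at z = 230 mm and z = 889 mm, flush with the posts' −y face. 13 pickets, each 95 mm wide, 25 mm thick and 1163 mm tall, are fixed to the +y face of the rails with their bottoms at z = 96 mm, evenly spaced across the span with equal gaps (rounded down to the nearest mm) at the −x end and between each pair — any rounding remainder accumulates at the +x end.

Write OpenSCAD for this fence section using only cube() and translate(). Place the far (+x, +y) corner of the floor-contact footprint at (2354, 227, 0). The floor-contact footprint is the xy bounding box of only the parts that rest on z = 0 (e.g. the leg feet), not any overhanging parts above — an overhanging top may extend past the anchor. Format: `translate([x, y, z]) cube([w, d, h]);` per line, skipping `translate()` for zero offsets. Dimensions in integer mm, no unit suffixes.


translate([280, 121, 0]) cube([106, 106, 1219]);
translate([2248, 121, 0]) cube([106, 106, 1219]);
translate([386, 121, 230]) cube([1862, 106, 90]);
translate([386, 121, 889]) cube([1862, 106, 90]);
translate([430, 227, 96]) cube([95, 25, 1163]);
translate([569, 227, 96]) cube([95, 25, 1163]);
translate([708, 227, 96]) cube([95, 25, 1163]);
translate([847, 227, 96]) cube([95, 25, 1163]);
translate([986, 227, 96]) cube([95, 25, 1163]);
translate([1125, 227, 96]) cube([95, 25, 1163]);
translate([1264, 227, 96]) cube([95, 25, 1163]);
translate([1403, 227, 96]) cube([95, 25, 1163]);
translate([1542, 227, 96]) cube([95, 25, 1163]);
translate([1681, 227, 96]) cube([95, 25, 1163]);
translate([1820, 227, 96]) cube([95, 25, 1163]);
translate([1959, 227, 96]) cube([95, 25, 1163]);
translate([2098, 227, 96]) cube([95, 25, 1163]);


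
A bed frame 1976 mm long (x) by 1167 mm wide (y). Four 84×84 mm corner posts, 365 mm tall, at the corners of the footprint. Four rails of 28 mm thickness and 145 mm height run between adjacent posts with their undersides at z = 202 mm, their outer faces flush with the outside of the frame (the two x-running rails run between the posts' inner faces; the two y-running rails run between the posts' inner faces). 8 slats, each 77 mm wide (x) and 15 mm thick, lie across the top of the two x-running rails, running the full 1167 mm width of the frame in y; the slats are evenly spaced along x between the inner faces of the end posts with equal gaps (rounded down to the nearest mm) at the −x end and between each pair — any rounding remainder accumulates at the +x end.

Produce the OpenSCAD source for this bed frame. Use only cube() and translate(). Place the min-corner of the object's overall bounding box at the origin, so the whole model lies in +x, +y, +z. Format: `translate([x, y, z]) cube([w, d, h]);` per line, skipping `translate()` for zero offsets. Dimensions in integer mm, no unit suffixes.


cube([84, 84, 365]);
translate([0, 1083, 0]) cube([84, 84, 365]);
translate([1892, 0, 0]) cube([84, 84, 365]);
translate([1892, 1083, 0]) cube([84, 84, 365]);
translate([84, 0, 202]) cube([1808, 28, 145]);
translate([84, 1139, 202]) cube([1808, 28, 145]);
translate([0, 84, 202]) cube([28, 999, 145]);
translate([1948, 84, 202]) cube([28, 999, 145]);
translate([216, 0, 347]) cube([77, 1167, 15]);
translate([425, 0, 347]) cube([77, 1167, 15]);
translate([634, 0, 347]) cube([77, 1167, 15]);
translate([843, 0, 347]) cube([77, 1167, 15]);
translate([1052, 0, 347]) cube([77, 1167, 15]);
translate([1261, 0, 347]) cube([77, 1167, 15]);
translate([1470, 0, 347]) cube([77, 1167, 15]);
translate([1679, 0, 347]) cube([77, 1167, 15]);


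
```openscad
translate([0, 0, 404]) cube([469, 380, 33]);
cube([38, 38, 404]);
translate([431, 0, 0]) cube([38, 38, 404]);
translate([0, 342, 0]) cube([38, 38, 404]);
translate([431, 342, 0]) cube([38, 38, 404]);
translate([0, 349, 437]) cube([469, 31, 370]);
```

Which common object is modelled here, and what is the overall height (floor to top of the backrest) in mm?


A chair. The overall height is 807 mm.

A slab on four corner posts with a tall panel at the back — a chair. The seat slab sits at z = 404 with thickness 33, and the 370 mm backrest starts at the seat top, so the overall height is 404 + 33 + 370 = 807 mm.


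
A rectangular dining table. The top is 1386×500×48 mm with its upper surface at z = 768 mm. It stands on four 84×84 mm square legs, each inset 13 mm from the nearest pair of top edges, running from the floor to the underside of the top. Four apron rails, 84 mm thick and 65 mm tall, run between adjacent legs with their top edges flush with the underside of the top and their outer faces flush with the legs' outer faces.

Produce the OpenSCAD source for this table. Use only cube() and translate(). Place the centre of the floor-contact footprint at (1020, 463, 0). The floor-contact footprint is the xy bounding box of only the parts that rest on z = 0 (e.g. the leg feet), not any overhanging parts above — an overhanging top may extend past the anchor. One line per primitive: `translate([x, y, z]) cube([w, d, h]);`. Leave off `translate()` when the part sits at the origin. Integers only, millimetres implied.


// leg_h = 768 - 48 = 720
// apron z = 720 - 65 = 655
translate([327, 213, 720]) cube([1386, 500, 48]);
translate([340, 226, 0]) cube([84, 84, 720]);
translate([1616, 226, 0]) cube([84, 84, 720]);
translate([340, 616, 0]) cube([84, 84, 720]);
translate([1616, 616, 0]) cube([84, 84, 720]);
translate([424, 226, 655]) cube([1192, 84, 65]);
translate([424, 616, 655]) cube([1192, 84, 65]);
translate([340, 310, 655]) cube([84, 306, 65]);
translate([1616, 310, 655]) cube([84, 306, 65]);


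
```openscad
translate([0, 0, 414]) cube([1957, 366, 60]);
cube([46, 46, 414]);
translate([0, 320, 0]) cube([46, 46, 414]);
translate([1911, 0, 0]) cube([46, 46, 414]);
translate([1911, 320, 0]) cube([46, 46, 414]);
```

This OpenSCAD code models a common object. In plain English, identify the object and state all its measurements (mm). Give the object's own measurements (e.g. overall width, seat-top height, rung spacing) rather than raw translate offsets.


A bench: a 1957×366 mm seat slab, 60 mm thick, top at z = 474 mm, on four 46×46 mm square legs flush with the seat corners and standing on z = 0.


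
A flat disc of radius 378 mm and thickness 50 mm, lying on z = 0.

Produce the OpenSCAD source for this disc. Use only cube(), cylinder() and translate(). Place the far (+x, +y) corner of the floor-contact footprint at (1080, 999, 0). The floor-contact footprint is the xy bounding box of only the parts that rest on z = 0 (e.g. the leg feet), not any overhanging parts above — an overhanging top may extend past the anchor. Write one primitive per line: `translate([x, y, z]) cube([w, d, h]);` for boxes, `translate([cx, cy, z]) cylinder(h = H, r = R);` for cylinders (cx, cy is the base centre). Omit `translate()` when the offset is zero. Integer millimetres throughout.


translate([702, 621, 0]) cylinder(h = 50, r = 378);


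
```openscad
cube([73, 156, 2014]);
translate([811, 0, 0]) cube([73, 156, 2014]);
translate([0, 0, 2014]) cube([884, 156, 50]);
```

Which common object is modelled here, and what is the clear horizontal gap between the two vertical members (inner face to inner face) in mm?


A door frame. The clear opening width is 738 mm.

Two 2014 mm tall posts with a header on top — a door frame. The left jamb is 73 mm wide at x = 0; the right jamb starts at x = 811. The clear opening is 811 − 73 = 738 mm.


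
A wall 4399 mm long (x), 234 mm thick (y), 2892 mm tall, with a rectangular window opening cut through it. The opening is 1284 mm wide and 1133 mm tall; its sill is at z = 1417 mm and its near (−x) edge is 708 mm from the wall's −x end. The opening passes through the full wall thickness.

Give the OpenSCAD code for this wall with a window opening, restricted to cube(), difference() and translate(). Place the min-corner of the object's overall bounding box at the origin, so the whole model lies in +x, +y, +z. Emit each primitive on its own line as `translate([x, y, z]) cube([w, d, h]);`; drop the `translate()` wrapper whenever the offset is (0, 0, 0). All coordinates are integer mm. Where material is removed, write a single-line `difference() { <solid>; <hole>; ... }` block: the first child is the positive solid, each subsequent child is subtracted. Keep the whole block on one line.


difference() { cube([4399, 234, 2892]); translate([708, 0, 1417]) cube([1284, 234, 1133]); }


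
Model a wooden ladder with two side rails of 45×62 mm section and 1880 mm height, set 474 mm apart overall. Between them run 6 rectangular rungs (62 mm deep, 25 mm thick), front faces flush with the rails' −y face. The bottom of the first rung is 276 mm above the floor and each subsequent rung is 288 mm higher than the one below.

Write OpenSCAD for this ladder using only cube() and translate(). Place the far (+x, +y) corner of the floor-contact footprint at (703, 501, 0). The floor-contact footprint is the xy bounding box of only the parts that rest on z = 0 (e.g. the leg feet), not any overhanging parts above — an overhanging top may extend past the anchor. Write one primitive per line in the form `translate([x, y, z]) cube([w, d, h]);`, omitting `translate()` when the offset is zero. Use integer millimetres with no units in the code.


translate([229, 439, 0]) cube([45, 62, 1880]);
translate([658, 439, 0]) cube([45, 62, 1880]);
translate([274, 439, 276]) cube([384, 62, 25]);
translate([274, 439, 564]) cube([384, 62, 25]);
translate([274, 439, 852]) cube([384, 62, 25]);
translate([274, 439, 1140]) cube([384, 62, 25]);
translate([274, 439, 1428]) cube([384, 62, 25]);
translate([274, 439, 1716]) cube([384, 62, 25]);


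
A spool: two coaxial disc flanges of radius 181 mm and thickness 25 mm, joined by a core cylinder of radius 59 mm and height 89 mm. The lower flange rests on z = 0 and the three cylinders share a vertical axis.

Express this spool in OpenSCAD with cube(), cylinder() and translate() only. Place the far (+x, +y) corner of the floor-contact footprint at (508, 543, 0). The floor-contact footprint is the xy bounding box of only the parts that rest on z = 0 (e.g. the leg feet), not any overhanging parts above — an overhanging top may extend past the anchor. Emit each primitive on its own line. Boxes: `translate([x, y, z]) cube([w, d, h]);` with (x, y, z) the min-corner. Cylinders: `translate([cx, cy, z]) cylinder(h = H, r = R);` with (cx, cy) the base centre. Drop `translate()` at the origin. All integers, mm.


translate([327, 362, 0]) cylinder(h = 25, r = 181);
translate([327, 362, 25]) cylinder(h = 89, r = 59);
translate([327, 362, 114]) cylinder(h = 25, r = 181);
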